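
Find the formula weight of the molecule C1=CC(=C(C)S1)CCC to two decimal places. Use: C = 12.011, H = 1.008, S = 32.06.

Molecular formula: C8H12S.
M = 8×12.011 + 12×1.008 + 1×32.06 = 140.24 g/mol.

140.24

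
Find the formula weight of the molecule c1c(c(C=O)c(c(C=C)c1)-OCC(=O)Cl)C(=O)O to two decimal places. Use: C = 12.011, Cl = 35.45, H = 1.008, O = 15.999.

268.65

Molecular formula: C12H9ClO5.
M = 12×12.011 + 1×35.45 + 9×1.008 + 5×15.999 = 268.65 g/mol.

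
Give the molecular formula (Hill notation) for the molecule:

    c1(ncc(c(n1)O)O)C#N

C5H3N3O2

Heavy atoms from the SMILES: 5 C, 3 N, 2 O.
Implicit hydrogens by atom environment:
  3 × C (aromatic): no H
  2 × N (aromatic): no H
  2 × O: 1 H each → 2
  1 × C (aromatic): 1 H
  1 × C: no H
  1 × N: no H
  Total hydrogens = 3.
Molecular formula: C5H3N3O2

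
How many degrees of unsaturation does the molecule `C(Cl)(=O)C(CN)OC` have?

1

Molecular formula from the SMILES: C4H8ClNO2.
DoU = (2C + 2 + N − H − X)/2 = (2·4 + 2 + 1 − 8 − 1)/2 = 2/2 = 1.
(Structurally: 0 ring(s) + 1 π bond(s) = 1.)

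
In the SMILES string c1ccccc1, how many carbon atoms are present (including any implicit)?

The symbol for carbon appears 6 times in the SMILES. Lowercase c denotes aromatic carbon and counts toward C.

6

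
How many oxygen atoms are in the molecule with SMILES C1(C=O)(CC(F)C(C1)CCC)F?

The symbol for oxygen appears 1 time in the SMILES.

1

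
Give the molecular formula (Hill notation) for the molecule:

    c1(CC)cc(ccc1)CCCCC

C13H20

Heavy atoms from the SMILES: 13 C.
Implicit hydrogens by atom environment:
  5 × C: 2 H each → 10
  4 × C (aromatic): 1 H each → 4
  2 × C: 3 H each → 6
  2 × C (aromatic): no H
  Total hydrogens = 20.
Molecular formula: C13H20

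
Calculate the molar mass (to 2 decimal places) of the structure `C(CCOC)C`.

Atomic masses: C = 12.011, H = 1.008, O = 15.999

Molecular formula: C5H12O.
M = 5×12.011 + 12×1.008 + 1×15.999 = 88.15 g/mol.

88.15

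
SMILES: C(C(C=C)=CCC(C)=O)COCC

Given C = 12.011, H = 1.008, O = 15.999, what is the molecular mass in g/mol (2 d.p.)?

182.26

Molecular formula: C11H18O2.
M = 11×12.011 + 18×1.008 + 2×15.999 = 182.26 g/mol.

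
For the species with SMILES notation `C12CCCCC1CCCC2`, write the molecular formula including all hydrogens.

Heavy atoms from the SMILES: 10 C.
Implicit hydrogens by atom environment:
  8 × C: 2 H each → 16
  2 × C: 1 H each → 2
  Total hydrogens = 18.
Molecular formula: C10H18

C10H18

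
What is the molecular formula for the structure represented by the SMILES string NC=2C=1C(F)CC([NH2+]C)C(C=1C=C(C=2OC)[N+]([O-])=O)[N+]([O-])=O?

C12H16FN4O5+

Heavy atoms from the SMILES: 12 C, 1 F, 4 N, 5 O.
Implicit hydrogens by atom environment:
  5 × C (aromatic): no H
  3 × C: 1 H each → 3
  3 × O: no H
  2 × C: 3 H each → 6
  2 × N (charge +1): no H
  2 × O (charge -1): no H
  1 × C: 2 H
  1 × C (aromatic): 1 H
  1 × F: no H
  1 × N (charge +1): 2 H
  1 × N: 2 H
  Total hydrogens = 16.
Net charge +1.
Molecular formula: C12H16FN4O5+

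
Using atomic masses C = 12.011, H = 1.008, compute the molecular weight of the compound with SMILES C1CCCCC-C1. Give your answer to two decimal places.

98.19

Molecular formula: C7H14.
M = 7×12.011 + 14×1.008 = 98.19 g/mol.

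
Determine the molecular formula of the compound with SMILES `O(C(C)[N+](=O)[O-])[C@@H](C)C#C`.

Heavy atoms from the SMILES: 6 C, 1 N, 3 O.
Implicit hydrogens by atom environment:
  3 × C: 1 H each → 3
  2 × C: 3 H each → 6
  2 × O: no H
  1 × C: no H
  1 × N (charge +1): no H
  1 × O (charge -1): no H
  Total hydrogens = 9.
Molecular formula: C6H9NO3

C6H9NO3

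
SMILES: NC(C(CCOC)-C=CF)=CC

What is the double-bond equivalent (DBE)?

2

Molecular formula from the SMILES: C9H16FNO.
DoU = (2C + 2 + N − H − X)/2 = (2·9 + 2 + 1 − 16 − 1)/2 = 4/2 = 2.
(Structurally: 0 ring(s) + 2 π bond(s) = 2.)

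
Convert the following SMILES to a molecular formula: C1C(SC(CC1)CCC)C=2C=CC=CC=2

Heavy atoms from the SMILES: 14 C, 1 S.
Implicit hydrogens by atom environment:
  5 × C: 2 H each → 10
  5 × C (aromatic): 1 H each → 5
  2 × C: 1 H each → 2
  1 × C: 3 H
  1 × C (aromatic): no H
  1 × S: no H
  Total hydrogens = 20.
Molecular formula: C14H20S

C14H20S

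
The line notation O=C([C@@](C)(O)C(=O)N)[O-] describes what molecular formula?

C4H6NO4-

Heavy atoms from the SMILES: 4 C, 1 N, 4 O.
Implicit hydrogens by atom environment:
  3 × C: no H
  2 × O: no H
  1 × C: 3 H
  1 × N: 2 H
  1 × O: 1 H
  1 × O (charge -1): no H
  Total hydrogens = 6.
Net charge -1.
Molecular formula: C4H6NO4-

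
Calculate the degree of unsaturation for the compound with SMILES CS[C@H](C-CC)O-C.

0

Molecular formula from the SMILES: C6H14OS.
DoU = (2C + 2 + N − H − X)/2 = (2·6 + 2 + 0 − 14 − 0)/2 = 0/2 = 0.
(Structurally: 0 ring(s) + 0 π bond(s) = 0.)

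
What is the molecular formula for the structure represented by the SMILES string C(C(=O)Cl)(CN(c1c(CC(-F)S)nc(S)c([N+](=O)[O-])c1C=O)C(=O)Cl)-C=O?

Heavy atoms from the SMILES: 13 C, 2 Cl, 1 F, 3 N, 6 O, 2 S.
Implicit hydrogens by atom environment:
  5 × C (aromatic): no H
  5 × O: no H
  4 × C: 1 H each → 4
  2 × C: 2 H each → 4
  2 × C: no H
  2 × Cl: no H
  2 × S: 1 H each → 2
  1 × F: no H
  1 × N (aromatic): no H
  1 × N (charge +1): no H
  1 × N: no H
  1 × O (charge -1): no H
  Total hydrogens = 10.
Molecular formula: C13H10Cl2FN3O6S2

C13H10Cl2FN3O6S2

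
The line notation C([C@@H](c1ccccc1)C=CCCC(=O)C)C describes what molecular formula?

Heavy atoms from the SMILES: 15 C, 1 O.
Implicit hydrogens by atom environment:
  5 × C (aromatic): 1 H each → 5
  3 × C: 2 H each → 6
  3 × C: 1 H each → 3
  2 × C: 3 H each → 6
  1 × C (aromatic): no H
  1 × C: no H
  1 × O: no H
  Total hydrogens = 20.
Molecular formula: C15H20O

C15H20O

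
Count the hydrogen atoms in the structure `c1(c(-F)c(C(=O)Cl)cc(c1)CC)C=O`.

Hydrogens are implicit in SMILES; fill each atom to its normal valence:
  4 × C (aromatic): no H
  2 × C (aromatic): 1 H each → 2
  2 × O: no H
  1 × C: 3 H
  1 × C: 2 H
  1 × C: 1 H
  1 × C: no H
  1 × Cl: no H
  1 × F: no H
  Total hydrogens = 8.

8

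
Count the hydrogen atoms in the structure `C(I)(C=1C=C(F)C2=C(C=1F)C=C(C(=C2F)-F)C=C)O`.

Hydrogens are implicit in SMILES; fill each atom to its normal valence:
  8 × C (aromatic): no H
  4 × F: no H
  2 × C (aromatic): 1 H each → 2
  2 × C: 1 H each → 2
  1 × C: 2 H
  1 × I: no H
  1 × O: 1 H
  Total hydrogens = 7.

7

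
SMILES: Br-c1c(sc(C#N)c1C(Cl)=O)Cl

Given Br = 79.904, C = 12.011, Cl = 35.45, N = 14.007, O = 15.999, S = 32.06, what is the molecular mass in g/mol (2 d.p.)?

Molecular formula: C6BrCl2NOS.
M = 1×79.904 + 6×12.011 + 2×35.45 + 1×14.007 + 1×15.999 + 1×32.06 = 284.94 g/mol.

284.94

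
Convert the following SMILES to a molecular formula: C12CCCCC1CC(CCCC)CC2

C14H26

Heavy atoms from the SMILES: 14 C.
Implicit hydrogens by atom environment:
  10 × C: 2 H each → 20
  3 × C: 1 H each → 3
  1 × C: 3 H
  Total hydrogens = 26.
Molecular formula: C14H26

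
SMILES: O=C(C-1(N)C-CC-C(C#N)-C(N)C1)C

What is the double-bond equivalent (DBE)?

Molecular formula from the SMILES: C10H17N3O.
DoU = (2C + 2 + N − H − X)/2 = (2·10 + 2 + 3 − 17 − 0)/2 = 8/2 = 4.
(Structurally: 1 ring(s) + 3 π bond(s) = 4.)

4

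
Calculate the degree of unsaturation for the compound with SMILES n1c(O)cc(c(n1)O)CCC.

4

Molecular formula from the SMILES: C7H10N2O2.
DoU = (2C + 2 + N − H − X)/2 = (2·7 + 2 + 2 − 10 − 0)/2 = 8/2 = 4.
(Structurally: 1 ring(s) + 3 π bond(s) = 4.)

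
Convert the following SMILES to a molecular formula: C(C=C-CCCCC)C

C9H18

Heavy atoms from the SMILES: 9 C.
Implicit hydrogens by atom environment:
  5 × C: 2 H each → 10
  2 × C: 3 H each → 6
  2 × C: 1 H each → 2
  Total hydrogens = 18.
Molecular formula: C9H18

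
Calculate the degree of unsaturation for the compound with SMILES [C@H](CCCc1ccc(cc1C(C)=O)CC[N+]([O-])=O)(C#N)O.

8

Molecular formula from the SMILES: C15H18N2O4.
DoU = (2C + 2 + N − H − X)/2 = (2·15 + 2 + 2 − 18 − 0)/2 = 16/2 = 8.
(Structurally: 1 ring(s) + 7 π bond(s) = 8.)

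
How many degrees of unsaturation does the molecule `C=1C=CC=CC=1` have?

Molecular formula from the SMILES: C6H6.
DoU = (2C + 2 + N − H − X)/2 = (2·6 + 2 + 0 − 6 − 0)/2 = 8/2 = 4.
(Structurally: 1 ring(s) + 3 π bond(s) = 4.)

4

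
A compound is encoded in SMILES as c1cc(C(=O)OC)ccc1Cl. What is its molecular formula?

C8H7ClO2

Heavy atoms from the SMILES: 8 C, 1 Cl, 2 O.
Implicit hydrogens by atom environment:
  4 × C (aromatic): 1 H each → 4
  2 × C (aromatic): no H
  2 × O: no H
  1 × C: 3 H
  1 × C: no H
  1 × Cl: no H
  Total hydrogens = 7.
Molecular formula: C8H7ClO2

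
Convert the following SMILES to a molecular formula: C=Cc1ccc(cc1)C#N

Heavy atoms from the SMILES: 9 C, 1 N.
Implicit hydrogens by atom environment:
  4 × C (aromatic): 1 H each → 4
  2 × C (aromatic): no H
  1 × C: 2 H
  1 × C: 1 H
  1 × C: no H
  1 × N: no H
  Total hydrogens = 7.
Molecular formula: C9H7N

C9H7N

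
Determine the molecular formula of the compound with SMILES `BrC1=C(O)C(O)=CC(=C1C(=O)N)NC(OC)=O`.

Heavy atoms from the SMILES: 1 Br, 9 C, 2 N, 5 O.
Implicit hydrogens by atom environment:
  5 × C (aromatic): no H
  3 × O: no H
  2 × C: no H
  2 × O: 1 H each → 2
  1 × Br: no H
  1 × C: 3 H
  1 × C (aromatic): 1 H
  1 × N: 2 H
  1 × N: 1 H
  Total hydrogens = 9.
Molecular formula: C9H9BrN2O5

C9H9BrN2O5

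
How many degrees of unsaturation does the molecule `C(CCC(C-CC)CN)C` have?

0

Molecular formula from the SMILES: C9H21N.
DoU = (2C + 2 + N − H − X)/2 = (2·9 + 2 + 1 − 21 − 0)/2 = 0/2 = 0.
(Structurally: 0 ring(s) + 0 π bond(s) = 0.)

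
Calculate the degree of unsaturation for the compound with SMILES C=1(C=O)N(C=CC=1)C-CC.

Molecular formula from the SMILES: C8H11NO.
DoU = (2C + 2 + N − H − X)/2 = (2·8 + 2 + 1 − 11 − 0)/2 = 8/2 = 4.
(Structurally: 1 ring(s) + 3 π bond(s) = 4.)

4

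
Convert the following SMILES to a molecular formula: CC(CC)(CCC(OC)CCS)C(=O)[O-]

Heavy atoms from the SMILES: 11 C, 3 O, 1 S.
Implicit hydrogens by atom environment:
  5 × C: 2 H each → 10
  3 × C: 3 H each → 9
  2 × C: no H
  2 × O: no H
  1 × C: 1 H
  1 × O (charge -1): no H
  1 × S: 1 H
  Total hydrogens = 21.
Net charge -1.
Molecular formula: C11H21O3S-

C11H21O3S-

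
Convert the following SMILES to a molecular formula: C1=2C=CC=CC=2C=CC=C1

C10H8

Heavy atoms from the SMILES: 10 C.
Implicit hydrogens by atom environment:
  8 × C (aromatic): 1 H each → 8
  2 × C (aromatic): no H
  Total hydrogens = 8.
Molecular formula: C10H8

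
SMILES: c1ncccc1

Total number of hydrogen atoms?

Hydrogens are implicit in SMILES; fill each atom to its normal valence:
  5 × C (aromatic): 1 H each → 5
  1 × N (aromatic): no H
  Total hydrogens = 5.

5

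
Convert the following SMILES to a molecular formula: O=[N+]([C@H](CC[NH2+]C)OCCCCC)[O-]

C9H21N2O3+

Heavy atoms from the SMILES: 9 C, 2 N, 3 O.
Implicit hydrogens by atom environment:
  6 × C: 2 H each → 12
  2 × C: 3 H each → 6
  2 × O: no H
  1 × C: 1 H
  1 × N (charge +1): 2 H
  1 × N (charge +1): no H
  1 × O (charge -1): no H
  Total hydrogens = 21.
Net charge +1.
Molecular formula: C9H21N2O3+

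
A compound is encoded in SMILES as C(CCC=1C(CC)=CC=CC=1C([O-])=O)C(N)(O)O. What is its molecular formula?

C13H18NO4-

Heavy atoms from the SMILES: 13 C, 1 N, 4 O.
Implicit hydrogens by atom environment:
  4 × C: 2 H each → 8
  3 × C (aromatic): 1 H each → 3
  3 × C (aromatic): no H
  2 × C: no H
  2 × O: 1 H each → 2
  1 × C: 3 H
  1 × N: 2 H
  1 × O: no H
  1 × O (charge -1): no H
  Total hydrogens = 18.
Net charge -1.
Molecular formula: C13H18NO4-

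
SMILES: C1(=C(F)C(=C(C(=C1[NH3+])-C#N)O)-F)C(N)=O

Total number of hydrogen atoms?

6

Hydrogens are implicit in SMILES; fill each atom to its normal valence:
  6 × C (aromatic): no H
  2 × C: no H
  2 × F: no H
  1 × N (charge +1): 3 H
  1 × N: 2 H
  1 × N: no H
  1 × O: 1 H
  1 × O: no H
  Total hydrogens = 6.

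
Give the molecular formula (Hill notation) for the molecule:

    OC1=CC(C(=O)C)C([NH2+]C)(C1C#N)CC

Heavy atoms from the SMILES: 11 C, 2 N, 2 O.
Implicit hydrogens by atom environment:
  4 × C: no H
  3 × C: 3 H each → 9
  3 × C: 1 H each → 3
  1 × C: 2 H
  1 × N (charge +1): 2 H
  1 × N: no H
  1 × O: 1 H
  1 × O: no H
  Total hydrogens = 17.
Net charge +1.
Molecular formula: C11H17N2O2+

C11H17N2O2+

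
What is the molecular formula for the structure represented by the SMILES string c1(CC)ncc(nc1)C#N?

C7H7N3

Heavy atoms from the SMILES: 7 C, 3 N.
Implicit hydrogens by atom environment:
  2 × C (aromatic): 1 H each → 2
  2 × C (aromatic): no H
  2 × N (aromatic): no H
  1 × C: 3 H
  1 × C: 2 H
  1 × C: no H
  1 × N: no H
  Total hydrogens = 7.
Molecular formula: C7H7N3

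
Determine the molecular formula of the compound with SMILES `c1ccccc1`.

Heavy atoms from the SMILES: 6 C.
Implicit hydrogens by atom environment:
  6 × C (aromatic): 1 H each → 6
  Total hydrogens = 6.
Molecular formula: C6H6

C6H6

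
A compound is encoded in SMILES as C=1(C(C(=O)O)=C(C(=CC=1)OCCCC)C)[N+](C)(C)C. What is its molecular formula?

C15H24NO3+

Heavy atoms from the SMILES: 15 C, 1 N, 3 O.
Implicit hydrogens by atom environment:
  5 × C: 3 H each → 15
  4 × C (aromatic): no H
  3 × C: 2 H each → 6
  2 × C (aromatic): 1 H each → 2
  2 × O: no H
  1 × C: no H
  1 × N (charge +1): no H
  1 × O: 1 H
  Total hydrogens = 24.
Net charge +1.
Molecular formula: C15H24NO3+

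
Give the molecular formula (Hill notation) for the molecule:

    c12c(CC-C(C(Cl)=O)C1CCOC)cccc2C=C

Heavy atoms from the SMILES: 16 C, 1 Cl, 2 O.
Implicit hydrogens by atom environment:
  5 × C: 2 H each → 10
  3 × C (aromatic): 1 H each → 3
  3 × C: 1 H each → 3
  3 × C (aromatic): no H
  2 × O: no H
  1 × C: 3 H
  1 × C: no H
  1 × Cl: no H
  Total hydrogens = 19.
Molecular formula: C16H19ClO2

C16H19ClO2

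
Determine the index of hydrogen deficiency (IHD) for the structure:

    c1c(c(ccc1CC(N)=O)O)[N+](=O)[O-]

6

Molecular formula from the SMILES: C8H8N2O4.
DoU = (2C + 2 + N − H − X)/2 = (2·8 + 2 + 2 − 8 − 0)/2 = 12/2 = 6.
(Structurally: 1 ring(s) + 5 π bond(s) = 6.)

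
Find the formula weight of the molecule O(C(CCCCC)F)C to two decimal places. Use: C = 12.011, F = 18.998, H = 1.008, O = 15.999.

134.19

Molecular formula: C7H15FO.
M = 7×12.011 + 1×18.998 + 15×1.008 + 1×15.999 = 134.19 g/mol.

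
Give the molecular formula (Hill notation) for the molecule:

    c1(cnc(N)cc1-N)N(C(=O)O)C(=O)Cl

C7H7ClN4O3

Heavy atoms from the SMILES: 7 C, 1 Cl, 4 N, 3 O.
Implicit hydrogens by atom environment:
  3 × C (aromatic): no H
  2 × C (aromatic): 1 H each → 2
  2 × C: no H
  2 × N: 2 H each → 4
  2 × O: no H
  1 × Cl: no H
  1 × N (aromatic): no H
  1 × N: no H
  1 × O: 1 H
  Total hydrogens = 7.
Molecular formula: C7H7ClN4O3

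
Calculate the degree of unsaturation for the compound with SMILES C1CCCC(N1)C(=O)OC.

2

Molecular formula from the SMILES: C7H13NO2.
DoU = (2C + 2 + N − H − X)/2 = (2·7 + 2 + 1 − 13 − 0)/2 = 4/2 = 2.
(Structurally: 1 ring(s) + 1 π bond(s) = 2.)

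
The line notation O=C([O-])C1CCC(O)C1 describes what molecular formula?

Heavy atoms from the SMILES: 6 C, 3 O.
Implicit hydrogens by atom environment:
  3 × C: 2 H each → 6
  2 × C: 1 H each → 2
  1 × C: no H
  1 × O: 1 H
  1 × O: no H
  1 × O (charge -1): no H
  Total hydrogens = 9.
Net charge -1.
Molecular formula: C6H9O3-

C6H9O3-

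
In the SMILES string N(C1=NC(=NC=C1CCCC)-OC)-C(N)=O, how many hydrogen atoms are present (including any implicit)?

16

Hydrogens are implicit in SMILES; fill each atom to its normal valence:
  3 × C: 2 H each → 6
  3 × C (aromatic): no H
  2 × C: 3 H each → 6
  2 × N (aromatic): no H
  2 × O: no H
  1 × C (aromatic): 1 H
  1 × C: no H
  1 × N: 2 H
  1 × N: 1 H
  Total hydrogens = 16.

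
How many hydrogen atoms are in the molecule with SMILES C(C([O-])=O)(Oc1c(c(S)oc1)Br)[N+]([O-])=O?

Hydrogens are implicit in SMILES; fill each atom to its normal valence:
  3 × C (aromatic): no H
  3 × O: no H
  2 × O (charge -1): no H
  1 × Br: no H
  1 × C (aromatic): 1 H
  1 × C: 1 H
  1 × C: no H
  1 × N (charge +1): no H
  1 × O (aromatic): no H
  1 × S: 1 H
  Total hydrogens = 3.

3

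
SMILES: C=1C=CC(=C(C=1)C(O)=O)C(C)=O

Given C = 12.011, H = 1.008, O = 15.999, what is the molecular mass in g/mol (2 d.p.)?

Molecular formula: C9H8O3.
M = 9×12.011 + 8×1.008 + 3×15.999 = 164.16 g/mol.

164.16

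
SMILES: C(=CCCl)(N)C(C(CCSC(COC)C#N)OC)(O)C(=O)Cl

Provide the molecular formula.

C13H20Cl2N2O4S

Heavy atoms from the SMILES: 13 C, 2 Cl, 2 N, 4 O, 1 S.
Implicit hydrogens by atom environment:
  4 × C: 2 H each → 8
  4 × C: no H
  3 × C: 1 H each → 3
  3 × O: no H
  2 × C: 3 H each → 6
  2 × Cl: no H
  1 × N: 2 H
  1 × N: no H
  1 × O: 1 H
  1 × S: no H
  Total hydrogens = 20.
Molecular formula: C13H20Cl2N2O4S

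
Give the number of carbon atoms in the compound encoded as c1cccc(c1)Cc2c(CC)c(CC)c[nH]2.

15

The symbol for carbon appears 15 times in the SMILES. Lowercase c denotes aromatic carbon and counts toward C.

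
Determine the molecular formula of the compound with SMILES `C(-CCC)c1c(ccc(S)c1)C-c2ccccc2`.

C17H20S

Heavy atoms from the SMILES: 17 C, 1 S.
Implicit hydrogens by atom environment:
  8 × C (aromatic): 1 H each → 8
  4 × C: 2 H each → 8
  4 × C (aromatic): no H
  1 × C: 3 H
  1 × S: 1 H
  Total hydrogens = 20.
Molecular formula: C17H20S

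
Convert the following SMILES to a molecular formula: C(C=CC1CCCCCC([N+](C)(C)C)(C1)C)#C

C16H28N+

Heavy atoms from the SMILES: 16 C, 1 N.
Implicit hydrogens by atom environment:
  6 × C: 2 H each → 12
  4 × C: 3 H each → 12
  4 × C: 1 H each → 4
  2 × C: no H
  1 × N (charge +1): no H
  Total hydrogens = 28.
Net charge +1.
Molecular formula: C16H28N+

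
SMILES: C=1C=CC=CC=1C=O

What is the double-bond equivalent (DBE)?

5

Molecular formula from the SMILES: C7H6O.
DoU = (2C + 2 + N − H − X)/2 = (2·7 + 2 + 0 − 6 − 0)/2 = 10/2 = 5.
(Structurally: 1 ring(s) + 4 π bond(s) = 5.)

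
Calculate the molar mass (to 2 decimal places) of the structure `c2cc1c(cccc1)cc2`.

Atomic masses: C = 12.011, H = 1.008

128.17

Molecular formula: C10H8.
M = 10×12.011 + 8×1.008 = 128.17 g/mol.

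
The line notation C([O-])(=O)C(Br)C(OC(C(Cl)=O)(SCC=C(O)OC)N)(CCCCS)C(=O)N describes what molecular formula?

Heavy atoms from the SMILES: 1 Br, 14 C, 1 Cl, 2 N, 7 O, 2 S.
Implicit hydrogens by atom environment:
  6 × C: no H
  5 × C: 2 H each → 10
  5 × O: no H
  2 × C: 1 H each → 2
  2 × N: 2 H each → 4
  1 × Br: no H
  1 × C: 3 H
  1 × Cl: no H
  1 × O: 1 H
  1 × O (charge -1): no H
  1 × S: 1 H
  1 × S: no H
  Total hydrogens = 21.
Net charge -1.
Molecular formula: C14H21BrClN2O7S2-

C14H21BrClN2O7S2-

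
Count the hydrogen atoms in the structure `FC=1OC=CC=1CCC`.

9

Hydrogens are implicit in SMILES; fill each atom to its normal valence:
  2 × C: 2 H each → 4
  2 × C (aromatic): 1 H each → 2
  2 × C (aromatic): no H
  1 × C: 3 H
  1 × F: no H
  1 × O (aromatic): no H
  Total hydrogens = 9.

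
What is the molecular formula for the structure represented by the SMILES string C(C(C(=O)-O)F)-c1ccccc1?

C9H9FO2

Heavy atoms from the SMILES: 9 C, 1 F, 2 O.
Implicit hydrogens by atom environment:
  5 × C (aromatic): 1 H each → 5
  1 × C: 2 H
  1 × C: 1 H
  1 × C (aromatic): no H
  1 × C: no H
  1 × F: no H
  1 × O: 1 H
  1 × O: no H
  Total hydrogens = 9.
Molecular formula: C9H9FO2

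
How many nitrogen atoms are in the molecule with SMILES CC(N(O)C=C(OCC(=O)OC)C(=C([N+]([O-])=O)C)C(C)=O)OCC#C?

The symbol for nitrogen appears 2 times in the SMILES.

2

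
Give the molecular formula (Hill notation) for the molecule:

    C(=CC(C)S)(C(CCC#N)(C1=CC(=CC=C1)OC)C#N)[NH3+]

Heavy atoms from the SMILES: 16 C, 3 N, 1 O, 1 S.
Implicit hydrogens by atom environment:
  4 × C (aromatic): 1 H each → 4
  4 × C: no H
  2 × C: 3 H each → 6
  2 × C: 2 H each → 4
  2 × C: 1 H each → 2
  2 × C (aromatic): no H
  2 × N: no H
  1 × N (charge +1): 3 H
  1 × O: no H
  1 × S: 1 H
  Total hydrogens = 20.
Net charge +1.
Molecular formula: C16H20N3OS+

C16H20N3OS+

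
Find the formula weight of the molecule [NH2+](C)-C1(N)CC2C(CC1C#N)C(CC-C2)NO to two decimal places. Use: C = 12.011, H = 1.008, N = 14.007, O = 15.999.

239.34

Molecular formula: C12H23N4O+.
M = 12×12.011 + 23×1.008 + 4×14.007 + 1×15.999 = 239.34 g/mol.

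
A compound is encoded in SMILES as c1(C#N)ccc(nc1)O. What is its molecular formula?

Heavy atoms from the SMILES: 6 C, 2 N, 1 O.
Implicit hydrogens by atom environment:
  3 × C (aromatic): 1 H each → 3
  2 × C (aromatic): no H
  1 × C: no H
  1 × N (aromatic): no H
  1 × N: no H
  1 × O: 1 H
  Total hydrogens = 4.
Molecular formula: C6H4N2O

C6H4N2O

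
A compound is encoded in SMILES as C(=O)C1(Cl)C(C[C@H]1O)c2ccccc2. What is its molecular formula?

C11H11ClO2

Heavy atoms from the SMILES: 11 C, 1 Cl, 2 O.
Implicit hydrogens by atom environment:
  5 × C (aromatic): 1 H each → 5
  3 × C: 1 H each → 3
  1 × C: 2 H
  1 × C: no H
  1 × C (aromatic): no H
  1 × Cl: no H
  1 × O: 1 H
  1 × O: no H
  Total hydrogens = 11.
Molecular formula: C11H11ClO2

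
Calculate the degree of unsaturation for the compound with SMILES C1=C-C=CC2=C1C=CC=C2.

Molecular formula from the SMILES: C10H8.
DoU = (2C + 2 + N − H − X)/2 = (2·10 + 2 + 0 − 8 − 0)/2 = 14/2 = 7.
(Structurally: 2 ring(s) + 5 π bond(s) = 7.)

7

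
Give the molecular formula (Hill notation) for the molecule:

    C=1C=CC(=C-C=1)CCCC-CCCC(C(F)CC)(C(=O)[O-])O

C18H26FO3-

Heavy atoms from the SMILES: 18 C, 1 F, 3 O.
Implicit hydrogens by atom environment:
  8 × C: 2 H each → 16
  5 × C (aromatic): 1 H each → 5
  2 × C: no H
  1 × C: 3 H
  1 × C: 1 H
  1 × C (aromatic): no H
  1 × F: no H
  1 × O: 1 H
  1 × O: no H
  1 × O (charge -1): no H
  Total hydrogens = 26.
Net charge -1.
Molecular formula: C18H26FO3-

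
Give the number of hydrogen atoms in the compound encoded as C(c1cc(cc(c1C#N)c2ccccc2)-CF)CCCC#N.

Hydrogens are implicit in SMILES; fill each atom to its normal valence:
  7 × C (aromatic): 1 H each → 7
  5 × C: 2 H each → 10
  5 × C (aromatic): no H
  2 × C: no H
  2 × N: no H
  1 × F: no H
  Total hydrogens = 17.

17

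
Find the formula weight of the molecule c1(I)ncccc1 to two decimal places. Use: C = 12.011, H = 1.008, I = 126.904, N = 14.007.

Molecular formula: C5H4IN.
M = 5×12.011 + 4×1.008 + 1×126.904 + 1×14.007 = 205.00 g/mol.

205.00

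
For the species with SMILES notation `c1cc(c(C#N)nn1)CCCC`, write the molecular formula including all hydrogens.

C9H11N3

Heavy atoms from the SMILES: 9 C, 3 N.
Implicit hydrogens by atom environment:
  3 × C: 2 H each → 6
  2 × C (aromatic): 1 H each → 2
  2 × C (aromatic): no H
  2 × N (aromatic): no H
  1 × C: 3 H
  1 × C: no H
  1 × N: no H
  Total hydrogens = 11.
Molecular formula: C9H11N3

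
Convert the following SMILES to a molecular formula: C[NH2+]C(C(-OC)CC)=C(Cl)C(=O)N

Heavy atoms from the SMILES: 8 C, 1 Cl, 2 N, 2 O.
Implicit hydrogens by atom environment:
  3 × C: 3 H each → 9
  3 × C: no H
  2 × O: no H
  1 × C: 2 H
  1 × C: 1 H
  1 × Cl: no H
  1 × N (charge +1): 2 H
  1 × N: 2 H
  Total hydrogens = 16.
Net charge +1.
Molecular formula: C8H16ClN2O2+

C8H16ClN2O2+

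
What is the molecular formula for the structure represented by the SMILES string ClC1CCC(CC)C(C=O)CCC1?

Heavy atoms from the SMILES: 11 C, 1 Cl, 1 O.
Implicit hydrogens by atom environment:
  6 × C: 2 H each → 12
  4 × C: 1 H each → 4
  1 × C: 3 H
  1 × Cl: no H
  1 × O: no H
  Total hydrogens = 19.
Molecular formula: C11H19ClO

C11H19ClO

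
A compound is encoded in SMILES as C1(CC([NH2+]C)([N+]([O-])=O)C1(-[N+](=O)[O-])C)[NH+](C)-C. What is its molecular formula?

[C8H18N4O4]2+

Heavy atoms from the SMILES: 8 C, 4 N, 4 O.
Implicit hydrogens by atom environment:
  4 × C: 3 H each → 12
  2 × C: no H
  2 × N (charge +1): no H
  2 × O: no H
  2 × O (charge -1): no H
  1 × C: 2 H
  1 × C: 1 H
  1 × N (charge +1): 2 H
  1 × N (charge +1): 1 H
  Total hydrogens = 18.
Net charge +2.
Molecular formula: [C8H18N4O4]2+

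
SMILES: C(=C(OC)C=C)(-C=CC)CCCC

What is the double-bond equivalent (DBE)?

3

Molecular formula from the SMILES: C12H20O.
DoU = (2C + 2 + N − H − X)/2 = (2·12 + 2 + 0 − 20 − 0)/2 = 6/2 = 3.
(Structurally: 0 ring(s) + 3 π bond(s) = 3.)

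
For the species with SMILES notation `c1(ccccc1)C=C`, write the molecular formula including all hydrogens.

Heavy atoms from the SMILES: 8 C.
Implicit hydrogens by atom environment:
  5 × C (aromatic): 1 H each → 5
  1 × C: 2 H
  1 × C: 1 H
  1 × C (aromatic): no H
  Total hydrogens = 8.
Molecular formula: C8H8

C8H8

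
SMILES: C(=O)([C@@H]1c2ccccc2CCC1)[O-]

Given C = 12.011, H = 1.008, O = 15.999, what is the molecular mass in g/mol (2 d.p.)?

Molecular formula: C11H11O2-.
M = 11×12.011 + 11×1.008 + 2×15.999 = 175.21 g/mol.

175.21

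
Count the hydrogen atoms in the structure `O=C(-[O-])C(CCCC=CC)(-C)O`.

15

Hydrogens are implicit in SMILES; fill each atom to its normal valence:
  3 × C: 2 H each → 6
  2 × C: 3 H each → 6
  2 × C: 1 H each → 2
  2 × C: no H
  1 × O: 1 H
  1 × O: no H
  1 × O (charge -1): no H
  Total hydrogens = 15.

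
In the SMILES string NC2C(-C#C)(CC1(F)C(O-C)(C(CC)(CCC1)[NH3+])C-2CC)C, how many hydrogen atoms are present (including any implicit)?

32

Hydrogens are implicit in SMILES; fill each atom to its normal valence:
  6 × C: 2 H each → 12
  5 × C: no H
  4 × C: 3 H each → 12
  3 × C: 1 H each → 3
  1 × F: no H
  1 × N (charge +1): 3 H
  1 × N: 2 H
  1 × O: no H
  Total hydrogens = 32.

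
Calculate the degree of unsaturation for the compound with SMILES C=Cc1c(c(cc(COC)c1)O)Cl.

Molecular formula from the SMILES: C10H11ClO2.
DoU = (2C + 2 + N − H − X)/2 = (2·10 + 2 + 0 − 11 − 1)/2 = 10/2 = 5.
(Structurally: 1 ring(s) + 4 π bond(s) = 5.)

5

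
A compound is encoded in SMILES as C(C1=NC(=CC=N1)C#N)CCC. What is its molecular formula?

Heavy atoms from the SMILES: 9 C, 3 N.
Implicit hydrogens by atom environment:
  3 × C: 2 H each → 6
  2 × C (aromatic): 1 H each → 2
  2 × C (aromatic): no H
  2 × N (aromatic): no H
  1 × C: 3 H
  1 × C: no H
  1 × N: no H
  Total hydrogens = 11.
Molecular formula: C9H11N3

C9H11N3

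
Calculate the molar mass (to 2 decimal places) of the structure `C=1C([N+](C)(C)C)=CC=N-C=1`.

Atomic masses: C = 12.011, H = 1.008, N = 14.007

137.21

Molecular formula: C8H13N2+.
M = 8×12.011 + 13×1.008 + 2×14.007 = 137.21 g/mol.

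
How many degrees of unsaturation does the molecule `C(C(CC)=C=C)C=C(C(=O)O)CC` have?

Molecular formula from the SMILES: C11H16O2.
DoU = (2C + 2 + N − H − X)/2 = (2·11 + 2 + 0 − 16 − 0)/2 = 8/2 = 4.
(Structurally: 0 ring(s) + 4 π bond(s) = 4.)

4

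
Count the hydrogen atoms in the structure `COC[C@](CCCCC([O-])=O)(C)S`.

Hydrogens are implicit in SMILES; fill each atom to its normal valence:
  5 × C: 2 H each → 10
  2 × C: 3 H each → 6
  2 × C: no H
  2 × O: no H
  1 × O (charge -1): no H
  1 × S: 1 H
  Total hydrogens = 17.

17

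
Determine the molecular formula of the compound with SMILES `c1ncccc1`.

C5H5N

Heavy atoms from the SMILES: 5 C, 1 N.
Implicit hydrogens by atom environment:
  5 × C (aromatic): 1 H each → 5
  1 × N (aromatic): no H
  Total hydrogens = 5.
Molecular formula: C5H5N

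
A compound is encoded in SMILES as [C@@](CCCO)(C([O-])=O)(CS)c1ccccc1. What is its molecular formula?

C12H15O3S-

Heavy atoms from the SMILES: 12 C, 3 O, 1 S.
Implicit hydrogens by atom environment:
  5 × C (aromatic): 1 H each → 5
  4 × C: 2 H each → 8
  2 × C: no H
  1 × C (aromatic): no H
  1 × O: 1 H
  1 × O: no H
  1 × O (charge -1): no H
  1 × S: 1 H
  Total hydrogens = 15.
Net charge -1.
Molecular formula: C12H15O3S-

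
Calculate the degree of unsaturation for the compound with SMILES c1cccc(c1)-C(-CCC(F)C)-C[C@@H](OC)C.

Molecular formula from the SMILES: C15H23FO.
DoU = (2C + 2 + N − H − X)/2 = (2·15 + 2 + 0 − 23 − 1)/2 = 8/2 = 4.
(Structurally: 1 ring(s) + 3 π bond(s) = 4.)

4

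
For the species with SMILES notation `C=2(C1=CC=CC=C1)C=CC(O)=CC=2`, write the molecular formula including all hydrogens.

C12H10O

Heavy atoms from the SMILES: 12 C, 1 O.
Implicit hydrogens by atom environment:
  9 × C (aromatic): 1 H each → 9
  3 × C (aromatic): no H
  1 × O: 1 H
  Total hydrogens = 10.
Molecular formula: C12H10O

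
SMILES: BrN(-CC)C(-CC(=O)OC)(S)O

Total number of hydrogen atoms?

Hydrogens are implicit in SMILES; fill each atom to its normal valence:
  2 × C: 3 H each → 6
  2 × C: 2 H each → 4
  2 × C: no H
  2 × O: no H
  1 × Br: no H
  1 × N: no H
  1 × O: 1 H
  1 × S: 1 H
  Total hydrogens = 12.

12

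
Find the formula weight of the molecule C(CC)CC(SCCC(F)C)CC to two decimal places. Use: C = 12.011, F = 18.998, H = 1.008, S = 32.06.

206.36

Molecular formula: C11H23FS.
M = 11×12.011 + 1×18.998 + 23×1.008 + 1×32.06 = 206.36 g/mol.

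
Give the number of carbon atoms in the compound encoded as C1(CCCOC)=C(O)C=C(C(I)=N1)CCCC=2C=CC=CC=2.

The symbol for carbon appears 18 times in the SMILES.

18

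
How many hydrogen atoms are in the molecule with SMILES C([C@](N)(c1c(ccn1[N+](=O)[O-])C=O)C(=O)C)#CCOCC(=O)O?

Hydrogens are implicit in SMILES; fill each atom to its normal valence:
  5 × C: no H
  5 × O: no H
  2 × C: 2 H each → 4
  2 × C (aromatic): 1 H each → 2
  2 × C (aromatic): no H
  1 × C: 3 H
  1 × C: 1 H
  1 × N: 2 H
  1 × N (aromatic): no H
  1 × N (charge +1): no H
  1 × O: 1 H
  1 × O (charge -1): no H
  Total hydrogens = 13.

13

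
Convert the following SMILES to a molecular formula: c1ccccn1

Heavy atoms from the SMILES: 5 C, 1 N.
Implicit hydrogens by atom environment:
  5 × C (aromatic): 1 H each → 5
  1 × N (aromatic): no H
  Total hydrogens = 5.
Molecular formula: C5H5N

C5H5N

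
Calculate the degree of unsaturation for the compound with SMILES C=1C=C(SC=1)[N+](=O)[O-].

4

Molecular formula from the SMILES: C4H3NO2S.
DoU = (2C + 2 + N − H − X)/2 = (2·4 + 2 + 1 − 3 − 0)/2 = 8/2 = 4.
(Structurally: 1 ring(s) + 3 π bond(s) = 4.)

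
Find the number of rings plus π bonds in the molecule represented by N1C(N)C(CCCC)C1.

Molecular formula from the SMILES: C7H16N2.
DoU = (2C + 2 + N − H − X)/2 = (2·7 + 2 + 2 − 16 − 0)/2 = 2/2 = 1.
(Structurally: 1 ring(s) + 0 π bond(s) = 1.)

1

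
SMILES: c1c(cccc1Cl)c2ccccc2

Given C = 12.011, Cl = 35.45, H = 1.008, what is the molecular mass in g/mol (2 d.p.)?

Molecular formula: C12H9Cl.
M = 12×12.011 + 1×35.45 + 9×1.008 = 188.65 g/mol.

188.65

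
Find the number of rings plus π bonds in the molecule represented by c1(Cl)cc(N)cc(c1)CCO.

4

Molecular formula from the SMILES: C8H10ClNO.
DoU = (2C + 2 + N − H − X)/2 = (2·8 + 2 + 1 − 10 − 1)/2 = 8/2 = 4.
(Structurally: 1 ring(s) + 3 π bond(s) = 4.)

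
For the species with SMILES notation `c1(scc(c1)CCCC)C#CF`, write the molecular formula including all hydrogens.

C10H11FS

Heavy atoms from the SMILES: 10 C, 1 F, 1 S.
Implicit hydrogens by atom environment:
  3 × C: 2 H each → 6
  2 × C (aromatic): 1 H each → 2
  2 × C (aromatic): no H
  2 × C: no H
  1 × C: 3 H
  1 × F: no H
  1 × S (aromatic): no H
  Total hydrogens = 11.
Molecular formula: C10H11FS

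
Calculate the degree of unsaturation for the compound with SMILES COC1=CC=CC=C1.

4

Molecular formula from the SMILES: C7H8O.
DoU = (2C + 2 + N − H − X)/2 = (2·7 + 2 + 0 − 8 − 0)/2 = 8/2 = 4.
(Structurally: 1 ring(s) + 3 π bond(s) = 4.)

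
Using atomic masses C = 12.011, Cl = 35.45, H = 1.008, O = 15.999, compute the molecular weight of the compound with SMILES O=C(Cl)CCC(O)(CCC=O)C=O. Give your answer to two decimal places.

Molecular formula: C8H11ClO4.
M = 8×12.011 + 1×35.45 + 11×1.008 + 4×15.999 = 206.62 g/mol.

206.62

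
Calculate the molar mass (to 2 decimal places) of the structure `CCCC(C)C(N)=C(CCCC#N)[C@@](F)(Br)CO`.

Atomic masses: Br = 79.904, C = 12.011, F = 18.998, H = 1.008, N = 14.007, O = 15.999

Molecular formula: C13H22BrFN2O.
M = 1×79.904 + 13×12.011 + 1×18.998 + 22×1.008 + 2×14.007 + 1×15.999 = 321.23 g/mol.

321.23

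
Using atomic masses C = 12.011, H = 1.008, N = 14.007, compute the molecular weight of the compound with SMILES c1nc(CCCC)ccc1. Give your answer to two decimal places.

Molecular formula: C9H13N.
M = 9×12.011 + 13×1.008 + 1×14.007 = 135.21 g/mol.

135.21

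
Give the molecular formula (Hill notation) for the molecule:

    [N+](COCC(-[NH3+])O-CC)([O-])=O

Heavy atoms from the SMILES: 5 C, 2 N, 4 O.
Implicit hydrogens by atom environment:
  3 × C: 2 H each → 6
  3 × O: no H
  1 × C: 3 H
  1 × C: 1 H
  1 × N (charge +1): 3 H
  1 × N (charge +1): no H
  1 × O (charge -1): no H
  Total hydrogens = 13.
Net charge +1.
Molecular formula: C5H13N2O4+

C5H13N2O4+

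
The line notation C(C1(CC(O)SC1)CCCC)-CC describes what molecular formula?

C11H22OS

Heavy atoms from the SMILES: 11 C, 1 O, 1 S.
Implicit hydrogens by atom environment:
  7 × C: 2 H each → 14
  2 × C: 3 H each → 6
  1 × C: 1 H
  1 × C: no H
  1 × O: 1 H
  1 × S: no H
  Total hydrogens = 22.
Molecular formula: C11H22OS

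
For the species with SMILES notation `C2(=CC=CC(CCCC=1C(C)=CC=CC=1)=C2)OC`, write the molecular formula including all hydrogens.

C17H20O

Heavy atoms from the SMILES: 17 C, 1 O.
Implicit hydrogens by atom environment:
  8 × C (aromatic): 1 H each → 8
  4 × C (aromatic): no H
  3 × C: 2 H each → 6
  2 × C: 3 H each → 6
  1 × O: no H
  Total hydrogens = 20.
Molecular formula: C17H20O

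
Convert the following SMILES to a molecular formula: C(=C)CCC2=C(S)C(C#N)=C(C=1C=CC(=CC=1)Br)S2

Heavy atoms from the SMILES: 1 Br, 15 C, 1 N, 2 S.
Implicit hydrogens by atom environment:
  6 × C (aromatic): no H
  4 × C (aromatic): 1 H each → 4
  3 × C: 2 H each → 6
  1 × Br: no H
  1 × C: 1 H
  1 × C: no H
  1 × N: no H
  1 × S: 1 H
  1 × S (aromatic): no H
  Total hydrogens = 12.
Molecular formula: C15H12BrNS2

C15H12BrNS2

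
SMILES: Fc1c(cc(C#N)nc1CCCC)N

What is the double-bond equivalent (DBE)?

Molecular formula from the SMILES: C10H12FN3.
DoU = (2C + 2 + N − H − X)/2 = (2·10 + 2 + 3 − 12 − 1)/2 = 12/2 = 6.
(Structurally: 1 ring(s) + 5 π bond(s) = 6.)

6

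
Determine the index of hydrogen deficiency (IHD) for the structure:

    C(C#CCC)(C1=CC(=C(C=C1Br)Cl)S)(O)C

6

Molecular formula from the SMILES: C12H12BrClOS.
DoU = (2C + 2 + N − H − X)/2 = (2·12 + 2 + 0 − 12 − 2)/2 = 12/2 = 6.
(Structurally: 1 ring(s) + 5 π bond(s) = 6.)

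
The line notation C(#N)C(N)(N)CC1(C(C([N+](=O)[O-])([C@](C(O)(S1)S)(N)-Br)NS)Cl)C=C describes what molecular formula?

Heavy atoms from the SMILES: 1 Br, 10 C, 1 Cl, 6 N, 3 O, 3 S.
Implicit hydrogens by atom environment:
  6 × C: no H
  3 × N: 2 H each → 6
  2 × C: 2 H each → 4
  2 × C: 1 H each → 2
  2 × S: 1 H each → 2
  1 × Br: no H
  1 × Cl: no H
  1 × N: 1 H
  1 × N (charge +1): no H
  1 × N: no H
  1 × O: 1 H
  1 × O: no H
  1 × O (charge -1): no H
  1 × S: no H
  Total hydrogens = 16.
Molecular formula: C10H16BrClN6O3S3

C10H16BrClN6O3S3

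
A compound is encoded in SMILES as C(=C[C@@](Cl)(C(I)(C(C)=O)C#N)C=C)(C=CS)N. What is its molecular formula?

Heavy atoms from the SMILES: 11 C, 1 Cl, 1 I, 2 N, 1 O, 1 S.
Implicit hydrogens by atom environment:
  5 × C: no H
  4 × C: 1 H each → 4
  1 × C: 3 H
  1 × C: 2 H
  1 × Cl: no H
  1 × I: no H
  1 × N: 2 H
  1 × N: no H
  1 × O: no H
  1 × S: 1 H
  Total hydrogens = 12.
Molecular formula: C11H12ClIN2OS

C11H12ClIN2OS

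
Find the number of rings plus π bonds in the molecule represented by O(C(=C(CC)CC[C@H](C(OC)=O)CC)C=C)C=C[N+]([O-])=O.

Molecular formula from the SMILES: C15H23NO5.
DoU = (2C + 2 + N − H − X)/2 = (2·15 + 2 + 1 − 23 − 0)/2 = 10/2 = 5.
(Structurally: 0 ring(s) + 5 π bond(s) = 5.)

5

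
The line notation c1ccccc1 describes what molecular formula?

C6H6

Heavy atoms from the SMILES: 6 C.
Implicit hydrogens by atom environment:
  6 × C (aromatic): 1 H each → 6
  Total hydrogens = 6.
Molecular formula: C6H6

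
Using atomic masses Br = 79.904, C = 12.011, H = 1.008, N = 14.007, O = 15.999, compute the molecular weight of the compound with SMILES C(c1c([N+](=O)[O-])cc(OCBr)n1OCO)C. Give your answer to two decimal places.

295.09

Molecular formula: C8H11BrN2O5.
M = 1×79.904 + 8×12.011 + 11×1.008 + 2×14.007 + 5×15.999 = 295.09 g/mol.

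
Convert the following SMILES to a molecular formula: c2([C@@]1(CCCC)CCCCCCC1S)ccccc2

C18H28S

Heavy atoms from the SMILES: 18 C, 1 S.
Implicit hydrogens by atom environment:
  9 × C: 2 H each → 18
  5 × C (aromatic): 1 H each → 5
  1 × C: 3 H
  1 × C: 1 H
  1 × C: no H
  1 × C (aromatic): no H
  1 × S: 1 H
  Total hydrogens = 28.
Molecular formula: C18H28S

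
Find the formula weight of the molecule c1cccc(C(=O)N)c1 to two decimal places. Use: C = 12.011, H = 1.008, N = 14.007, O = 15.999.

Molecular formula: C7H7NO.
M = 7×12.011 + 7×1.008 + 1×14.007 + 1×15.999 = 121.14 g/mol.

121.14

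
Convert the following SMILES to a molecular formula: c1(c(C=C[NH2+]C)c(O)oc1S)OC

Heavy atoms from the SMILES: 8 C, 1 N, 3 O, 1 S.
Implicit hydrogens by atom environment:
  4 × C (aromatic): no H
  2 × C: 3 H each → 6
  2 × C: 1 H each → 2
  1 × N (charge +1): 2 H
  1 × O: 1 H
  1 × O (aromatic): no H
  1 × O: no H
  1 × S: 1 H
  Total hydrogens = 12.
Net charge +1.
Molecular formula: C8H12NO3S+

C8H12NO3S+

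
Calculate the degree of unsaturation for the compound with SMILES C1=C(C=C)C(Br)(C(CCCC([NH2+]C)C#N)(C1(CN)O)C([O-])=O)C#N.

8

Molecular formula from the SMILES: C16H21BrN4O3.
DoU = (2C + 2 + N − H − X)/2 = (2·16 + 2 + 4 − 21 − 1)/2 = 16/2 = 8.
(Structurally: 1 ring(s) + 7 π bond(s) = 8.)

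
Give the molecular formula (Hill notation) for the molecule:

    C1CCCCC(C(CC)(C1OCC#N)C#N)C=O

C14H20N2O2

Heavy atoms from the SMILES: 14 C, 2 N, 2 O.
Implicit hydrogens by atom environment:
  7 × C: 2 H each → 14
  3 × C: 1 H each → 3
  3 × C: no H
  2 × N: no H
  2 × O: no H
  1 × C: 3 H
  Total hydrogens = 20.
Molecular formula: C14H20N2O2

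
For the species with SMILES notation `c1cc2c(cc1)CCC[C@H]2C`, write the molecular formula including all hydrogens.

C11H14

Heavy atoms from the SMILES: 11 C.
Implicit hydrogens by atom environment:
  4 × C (aromatic): 1 H each → 4
  3 × C: 2 H each → 6
  2 × C (aromatic): no H
  1 × C: 3 H
  1 × C: 1 H
  Total hydrogens = 14.
Molecular formula: C11H14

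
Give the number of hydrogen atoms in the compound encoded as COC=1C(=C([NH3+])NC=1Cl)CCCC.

16

Hydrogens are implicit in SMILES; fill each atom to its normal valence:
  4 × C (aromatic): no H
  3 × C: 2 H each → 6
  2 × C: 3 H each → 6
  1 × Cl: no H
  1 × N (charge +1): 3 H
  1 × N (aromatic): 1 H
  1 × O: no H
  Total hydrogens = 16.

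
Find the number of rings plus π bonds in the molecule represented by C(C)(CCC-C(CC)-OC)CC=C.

Molecular formula from the SMILES: C12H24O.
DoU = (2C + 2 + N − H − X)/2 = (2·12 + 2 + 0 − 24 − 0)/2 = 2/2 = 1.
(Structurally: 0 ring(s) + 1 π bond(s) = 1.)

1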